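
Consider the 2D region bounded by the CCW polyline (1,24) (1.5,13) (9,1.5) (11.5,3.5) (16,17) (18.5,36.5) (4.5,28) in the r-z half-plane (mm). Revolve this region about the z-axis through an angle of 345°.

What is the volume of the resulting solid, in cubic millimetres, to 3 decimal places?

Volume = 20813.924 mm³

Profile (r,z), 7 vertices: (1,24) (1.5,13) (9,1.5) (11.5,3.5) (16,17) (18.5,36.5) (4.5,28)
edge 0: (1,24)→(1.5,13)  cross = 1·13 − 1.5·24 = -23.0000; (r_i+r_j)·cross = 2.5·-23.0000 = -57.5000
edge 1: (1.5,13)→(9,1.5)  cross = 1.5·1.5 − 9·13 = -114.7500; (r_i+r_j)·cross = 10.5·-114.7500 = -1204.8750
edge 2: (9,1.5)→(11.5,3.5)  cross = 9·3.5 − 11.5·1.5 = 14.2500; (r_i+r_j)·cross = 20.5·14.2500 = 292.1250
edge 3: (11.5,3.5)→(16,17)  cross = 11.5·17 − 16·3.5 = 139.5000; (r_i+r_j)·cross = 27.5·139.5000 = 3836.2500
edge 4: (16,17)→(18.5,36.5)  cross = 16·36.5 − 18.5·17 = 269.5000; (r_i+r_j)·cross = 34.5·269.5000 = 9297.7500
edge 5: (18.5,36.5)→(4.5,28)  cross = 18.5·28 − 4.5·36.5 = 353.7500; (r_i+r_j)·cross = 23·353.7500 = 8136.2500
edge 6: (4.5,28)→(1,24)  cross = 4.5·24 − 1·28 = 80.0000; (r_i+r_j)·cross = 5.5·80.0000 = 440.0000
Σcross = 719.2500 → A = |Σcross|/2 = 359.6250 mm²
Σ(r_i+r_j)·cross = 20740.0000 → first moment M = |Σ|/6 = 3456.6667
R_c = M/A = 3456.6667/359.6250 = 9.6119 mm
θ = 345° = 6.021386 rad
V = θ·R_c·A = 6.021386·9.6119·359.6250 = 20813.924 mm³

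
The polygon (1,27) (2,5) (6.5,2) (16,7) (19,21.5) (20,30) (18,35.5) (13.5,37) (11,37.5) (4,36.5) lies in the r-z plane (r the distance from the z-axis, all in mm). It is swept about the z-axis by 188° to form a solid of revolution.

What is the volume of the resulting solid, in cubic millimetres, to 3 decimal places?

Profile (r,z), 10 vertices: (1,27) (2,5) (6.5,2) (16,7) (19,21.5) (20,30) (18,35.5) (13.5,37) (11,37.5) (4,36.5)
edge 0: (1,27)→(2,5)  cross = 1·5 − 2·27 = -49.0000; (r_i+r_j)·cross = 3·-49.0000 = -147.0000
edge 1: (2,5)→(6.5,2)  cross = 2·2 − 6.5·5 = -28.5000; (r_i+r_j)·cross = 8.5·-28.5000 = -242.2500
edge 2: (6.5,2)→(16,7)  cross = 6.5·7 − 16·2 = 13.5000; (r_i+r_j)·cross = 22.5·13.5000 = 303.7500
edge 3: (16,7)→(19,21.5)  cross = 16·21.5 − 19·7 = 211.0000; (r_i+r_j)·cross = 35·211.0000 = 7385.0000
edge 4: (19,21.5)→(20,30)  cross = 19·30 − 20·21.5 = 140.0000; (r_i+r_j)·cross = 39·140.0000 = 5460.0000
edge 5: (20,30)→(18,35.5)  cross = 20·35.5 − 18·30 = 170.0000; (r_i+r_j)·cross = 38·170.0000 = 6460.0000
edge 6: (18,35.5)→(13.5,37)  cross = 18·37 − 13.5·35.5 = 186.7500; (r_i+r_j)·cross = 31.5·186.7500 = 5882.6250
edge 7: (13.5,37)→(11,37.5)  cross = 13.5·37.5 − 11·37 = 99.2500; (r_i+r_j)·cross = 24.5·99.2500 = 2431.6250
edge 8: (11,37.5)→(4,36.5)  cross = 11·36.5 − 4·37.5 = 251.5000; (r_i+r_j)·cross = 15·251.5000 = 3772.5000
edge 9: (4,36.5)→(1,27)  cross = 4·27 − 1·36.5 = 71.5000; (r_i+r_j)·cross = 5·71.5000 = 357.5000
Σcross = 1066.0000 → A = |Σcross|/2 = 533.0000 mm²
Σ(r_i+r_j)·cross = 31663.7500 → first moment M = |Σ|/6 = 5277.2917
R_c = M/A = 5277.2917/533.0000 = 9.9011 mm
θ = 188° = 3.281219 rad
V = θ·R_c·A = 3.281219·9.9011·533.0000 = 17315.950 mm³

Volume = 17315.950 mm³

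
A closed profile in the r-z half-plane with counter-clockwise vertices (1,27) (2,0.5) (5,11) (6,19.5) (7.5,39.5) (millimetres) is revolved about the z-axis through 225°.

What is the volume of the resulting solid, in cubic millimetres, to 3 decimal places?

Profile (r,z), 5 vertices: (1,27) (2,0.5) (5,11) (6,19.5) (7.5,39.5)
edge 0: (1,27)→(2,0.5)  cross = 1·0.5 − 2·27 = -53.5000; (r_i+r_j)·cross = 3·-53.5000 = -160.5000
edge 1: (2,0.5)→(5,11)  cross = 2·11 − 5·0.5 = 19.5000; (r_i+r_j)·cross = 7·19.5000 = 136.5000
edge 2: (5,11)→(6,19.5)  cross = 5·19.5 − 6·11 = 31.5000; (r_i+r_j)·cross = 11·31.5000 = 346.5000
edge 3: (6,19.5)→(7.5,39.5)  cross = 6·39.5 − 7.5·19.5 = 90.7500; (r_i+r_j)·cross = 13.5·90.7500 = 1225.1250
edge 4: (7.5,39.5)→(1,27)  cross = 7.5·27 − 1·39.5 = 163.0000; (r_i+r_j)·cross = 8.5·163.0000 = 1385.5000
Σcross = 251.2500 → A = |Σcross|/2 = 125.6250 mm²
Σ(r_i+r_j)·cross = 2933.1250 → first moment M = |Σ|/6 = 488.8542
R_c = M/A = 488.8542/125.6250 = 3.8914 mm
θ = 225° = 3.926991 rad
V = θ·R_c·A = 3.926991·3.8914·125.6250 = 1919.726 mm³

Volume = 1919.726 mm³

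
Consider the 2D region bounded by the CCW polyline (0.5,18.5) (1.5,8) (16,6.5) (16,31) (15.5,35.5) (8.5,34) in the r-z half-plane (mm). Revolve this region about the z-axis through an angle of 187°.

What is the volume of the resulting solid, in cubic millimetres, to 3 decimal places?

Profile (r,z), 6 vertices: (0.5,18.5) (1.5,8) (16,6.5) (16,31) (15.5,35.5) (8.5,34)
edge 0: (0.5,18.5)→(1.5,8)  cross = 0.5·8 − 1.5·18.5 = -23.7500; (r_i+r_j)·cross = 2·-23.7500 = -47.5000
edge 1: (1.5,8)→(16,6.5)  cross = 1.5·6.5 − 16·8 = -118.2500; (r_i+r_j)·cross = 17.5·-118.2500 = -2069.3750
edge 2: (16,6.5)→(16,31)  cross = 16·31 − 16·6.5 = 392.0000; (r_i+r_j)·cross = 32·392.0000 = 12544.0000
edge 3: (16,31)→(15.5,35.5)  cross = 16·35.5 − 15.5·31 = 87.5000; (r_i+r_j)·cross = 31.5·87.5000 = 2756.2500
edge 4: (15.5,35.5)→(8.5,34)  cross = 15.5·34 − 8.5·35.5 = 225.2500; (r_i+r_j)·cross = 24·225.2500 = 5406.0000
edge 5: (8.5,34)→(0.5,18.5)  cross = 8.5·18.5 − 0.5·34 = 140.2500; (r_i+r_j)·cross = 9·140.2500 = 1262.2500
Σcross = 703.0000 → A = |Σcross|/2 = 351.5000 mm²
Σ(r_i+r_j)·cross = 19851.6250 → first moment M = |Σ|/6 = 3308.6042
R_c = M/A = 3308.6042/351.5000 = 9.4128 mm
θ = 187° = 3.263766 rad
V = θ·R_c·A = 3.263766·9.4128·351.5000 = 10798.509 mm³

Volume = 10798.509 mm³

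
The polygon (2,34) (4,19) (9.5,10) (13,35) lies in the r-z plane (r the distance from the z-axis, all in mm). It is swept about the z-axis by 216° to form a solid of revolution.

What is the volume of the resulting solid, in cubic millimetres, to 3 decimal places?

Volume = 4807.579 mm³

Profile (r,z), 4 vertices: (2,34) (4,19) (9.5,10) (13,35)
edge 0: (2,34)→(4,19)  cross = 2·19 − 4·34 = -98.0000; (r_i+r_j)·cross = 6·-98.0000 = -588.0000
edge 1: (4,19)→(9.5,10)  cross = 4·10 − 9.5·19 = -140.5000; (r_i+r_j)·cross = 13.5·-140.5000 = -1896.7500
edge 2: (9.5,10)→(13,35)  cross = 9.5·35 − 13·10 = 202.5000; (r_i+r_j)·cross = 22.5·202.5000 = 4556.2500
edge 3: (13,35)→(2,34)  cross = 13·34 − 2·35 = 372.0000; (r_i+r_j)·cross = 15·372.0000 = 5580.0000
Σcross = 336.0000 → A = |Σcross|/2 = 168.0000 mm²
Σ(r_i+r_j)·cross = 7651.5000 → first moment M = |Σ|/6 = 1275.2500
R_c = M/A = 1275.2500/168.0000 = 7.5908 mm
θ = 216° = 3.769911 rad
V = θ·R_c·A = 3.769911·7.5908·168.0000 = 4807.579 mm³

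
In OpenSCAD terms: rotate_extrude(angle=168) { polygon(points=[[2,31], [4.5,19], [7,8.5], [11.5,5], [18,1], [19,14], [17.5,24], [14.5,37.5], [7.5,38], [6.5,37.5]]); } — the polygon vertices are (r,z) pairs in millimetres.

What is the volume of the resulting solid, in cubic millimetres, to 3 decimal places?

Profile (r,z), 10 vertices: (2,31) (4.5,19) (7,8.5) (11.5,5) (18,1) (19,14) (17.5,24) (14.5,37.5) (7.5,38) (6.5,37.5)
edge 0: (2,31)→(4.5,19)  cross = 2·19 − 4.5·31 = -101.5000; (r_i+r_j)·cross = 6.5·-101.5000 = -659.7500
edge 1: (4.5,19)→(7,8.5)  cross = 4.5·8.5 − 7·19 = -94.7500; (r_i+r_j)·cross = 11.5·-94.7500 = -1089.6250
edge 2: (7,8.5)→(11.5,5)  cross = 7·5 − 11.5·8.5 = -62.7500; (r_i+r_j)·cross = 18.5·-62.7500 = -1160.8750
edge 3: (11.5,5)→(18,1)  cross = 11.5·1 − 18·5 = -78.5000; (r_i+r_j)·cross = 29.5·-78.5000 = -2315.7500
edge 4: (18,1)→(19,14)  cross = 18·14 − 19·1 = 233.0000; (r_i+r_j)·cross = 37·233.0000 = 8621.0000
edge 5: (19,14)→(17.5,24)  cross = 19·24 − 17.5·14 = 211.0000; (r_i+r_j)·cross = 36.5·211.0000 = 7701.5000
edge 6: (17.5,24)→(14.5,37.5)  cross = 17.5·37.5 − 14.5·24 = 308.2500; (r_i+r_j)·cross = 32·308.2500 = 9864.0000
edge 7: (14.5,37.5)→(7.5,38)  cross = 14.5·38 − 7.5·37.5 = 269.7500; (r_i+r_j)·cross = 22·269.7500 = 5934.5000
edge 8: (7.5,38)→(6.5,37.5)  cross = 7.5·37.5 − 6.5·38 = 34.2500; (r_i+r_j)·cross = 14·34.2500 = 479.5000
edge 9: (6.5,37.5)→(2,31)  cross = 6.5·31 − 2·37.5 = 126.5000; (r_i+r_j)·cross = 8.5·126.5000 = 1075.2500
Σcross = 845.2500 → A = |Σcross|/2 = 422.6250 mm²
Σ(r_i+r_j)·cross = 28449.7500 → first moment M = |Σ|/6 = 4741.6250
R_c = M/A = 4741.6250/422.6250 = 11.2195 mm
θ = 168° = 2.932153 rad
V = θ·R_c·A = 2.932153·11.2195·422.6250 = 13903.171 mm³

Volume = 13903.171 mm³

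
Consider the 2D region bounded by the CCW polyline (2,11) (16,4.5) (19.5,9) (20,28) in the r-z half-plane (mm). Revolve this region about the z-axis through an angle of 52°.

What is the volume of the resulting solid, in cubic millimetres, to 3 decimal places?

Profile (r,z), 4 vertices: (2,11) (16,4.5) (19.5,9) (20,28)
edge 0: (2,11)→(16,4.5)  cross = 2·4.5 − 16·11 = -167.0000; (r_i+r_j)·cross = 18·-167.0000 = -3006.0000
edge 1: (16,4.5)→(19.5,9)  cross = 16·9 − 19.5·4.5 = 56.2500; (r_i+r_j)·cross = 35.5·56.2500 = 1996.8750
edge 2: (19.5,9)→(20,28)  cross = 19.5·28 − 20·9 = 366.0000; (r_i+r_j)·cross = 39.5·366.0000 = 14457.0000
edge 3: (20,28)→(2,11)  cross = 20·11 − 2·28 = 164.0000; (r_i+r_j)·cross = 22·164.0000 = 3608.0000
Σcross = 419.2500 → A = |Σcross|/2 = 209.6250 mm²
Σ(r_i+r_j)·cross = 17055.8750 → first moment M = |Σ|/6 = 2842.6458
R_c = M/A = 2842.6458/209.6250 = 13.5606 mm
θ = 52° = 0.907571 rad
V = θ·R_c·A = 0.907571·13.5606·209.6250 = 2579.904 mm³

Volume = 2579.904 mm³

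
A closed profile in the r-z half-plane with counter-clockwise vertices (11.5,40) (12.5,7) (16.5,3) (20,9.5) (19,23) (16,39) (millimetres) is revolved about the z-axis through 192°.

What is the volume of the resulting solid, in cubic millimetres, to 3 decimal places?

Profile (r,z), 6 vertices: (11.5,40) (12.5,7) (16.5,3) (20,9.5) (19,23) (16,39)
edge 0: (11.5,40)→(12.5,7)  cross = 11.5·7 − 12.5·40 = -419.5000; (r_i+r_j)·cross = 24·-419.5000 = -10068.0000
edge 1: (12.5,7)→(16.5,3)  cross = 12.5·3 − 16.5·7 = -78.0000; (r_i+r_j)·cross = 29·-78.0000 = -2262.0000
edge 2: (16.5,3)→(20,9.5)  cross = 16.5·9.5 − 20·3 = 96.7500; (r_i+r_j)·cross = 36.5·96.7500 = 3531.3750
edge 3: (20,9.5)→(19,23)  cross = 20·23 − 19·9.5 = 279.5000; (r_i+r_j)·cross = 39·279.5000 = 10900.5000
edge 4: (19,23)→(16,39)  cross = 19·39 − 16·23 = 373.0000; (r_i+r_j)·cross = 35·373.0000 = 13055.0000
edge 5: (16,39)→(11.5,40)  cross = 16·40 − 11.5·39 = 191.5000; (r_i+r_j)·cross = 27.5·191.5000 = 5266.2500
Σcross = 443.2500 → A = |Σcross|/2 = 221.6250 mm²
Σ(r_i+r_j)·cross = 20423.1250 → first moment M = |Σ|/6 = 3403.8542
R_c = M/A = 3403.8542/221.6250 = 15.3586 mm
θ = 192° = 3.351032 rad
V = θ·R_c·A = 3.351032·15.3586·221.6250 = 11406.425 mm³

Volume = 11406.425 mm³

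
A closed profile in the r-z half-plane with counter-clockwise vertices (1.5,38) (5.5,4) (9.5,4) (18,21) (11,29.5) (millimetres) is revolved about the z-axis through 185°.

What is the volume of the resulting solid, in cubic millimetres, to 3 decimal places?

Profile (r,z), 5 vertices: (1.5,38) (5.5,4) (9.5,4) (18,21) (11,29.5)
edge 0: (1.5,38)→(5.5,4)  cross = 1.5·4 − 5.5·38 = -203.0000; (r_i+r_j)·cross = 7·-203.0000 = -1421.0000
edge 1: (5.5,4)→(9.5,4)  cross = 5.5·4 − 9.5·4 = -16.0000; (r_i+r_j)·cross = 15·-16.0000 = -240.0000
edge 2: (9.5,4)→(18,21)  cross = 9.5·21 − 18·4 = 127.5000; (r_i+r_j)·cross = 27.5·127.5000 = 3506.2500
edge 3: (18,21)→(11,29.5)  cross = 18·29.5 − 11·21 = 300.0000; (r_i+r_j)·cross = 29·300.0000 = 8700.0000
edge 4: (11,29.5)→(1.5,38)  cross = 11·38 − 1.5·29.5 = 373.7500; (r_i+r_j)·cross = 12.5·373.7500 = 4671.8750
Σcross = 582.2500 → A = |Σcross|/2 = 291.1250 mm²
Σ(r_i+r_j)·cross = 15217.1250 → first moment M = |Σ|/6 = 2536.1875
R_c = M/A = 2536.1875/291.1250 = 8.7117 mm
θ = 185° = 3.228859 rad
V = θ·R_c·A = 3.228859·8.7117·291.1250 = 8188.992 mm³

Volume = 8188.992 mm³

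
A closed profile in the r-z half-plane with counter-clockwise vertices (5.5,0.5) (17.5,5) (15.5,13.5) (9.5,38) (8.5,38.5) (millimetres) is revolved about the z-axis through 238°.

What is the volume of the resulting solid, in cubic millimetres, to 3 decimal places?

Profile (r,z), 5 vertices: (5.5,0.5) (17.5,5) (15.5,13.5) (9.5,38) (8.5,38.5)
edge 0: (5.5,0.5)→(17.5,5)  cross = 5.5·5 − 17.5·0.5 = 18.7500; (r_i+r_j)·cross = 23·18.7500 = 431.2500
edge 1: (17.5,5)→(15.5,13.5)  cross = 17.5·13.5 − 15.5·5 = 158.7500; (r_i+r_j)·cross = 33·158.7500 = 5238.7500
edge 2: (15.5,13.5)→(9.5,38)  cross = 15.5·38 − 9.5·13.5 = 460.7500; (r_i+r_j)·cross = 25·460.7500 = 11518.7500
edge 3: (9.5,38)→(8.5,38.5)  cross = 9.5·38.5 − 8.5·38 = 42.7500; (r_i+r_j)·cross = 18·42.7500 = 769.5000
edge 4: (8.5,38.5)→(5.5,0.5)  cross = 8.5·0.5 − 5.5·38.5 = -207.5000; (r_i+r_j)·cross = 14·-207.5000 = -2905.0000
Σcross = 473.5000 → A = |Σcross|/2 = 236.7500 mm²
Σ(r_i+r_j)·cross = 15053.2500 → first moment M = |Σ|/6 = 2508.8750
R_c = M/A = 2508.8750/236.7500 = 10.5971 mm
θ = 238° = 4.153884 rad
V = θ·R_c·A = 4.153884·10.5971·236.7500 = 10421.575 mm³

Volume = 10421.575 mm³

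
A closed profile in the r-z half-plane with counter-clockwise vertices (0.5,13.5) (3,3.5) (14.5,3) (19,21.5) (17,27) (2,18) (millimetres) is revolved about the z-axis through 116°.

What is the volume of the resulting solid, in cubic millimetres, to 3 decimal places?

Volume = 6009.929 mm³

Profile (r,z), 6 vertices: (0.5,13.5) (3,3.5) (14.5,3) (19,21.5) (17,27) (2,18)
edge 0: (0.5,13.5)→(3,3.5)  cross = 0.5·3.5 − 3·13.5 = -38.7500; (r_i+r_j)·cross = 3.5·-38.7500 = -135.6250
edge 1: (3,3.5)→(14.5,3)  cross = 3·3 − 14.5·3.5 = -41.7500; (r_i+r_j)·cross = 17.5·-41.7500 = -730.6250
edge 2: (14.5,3)→(19,21.5)  cross = 14.5·21.5 − 19·3 = 254.7500; (r_i+r_j)·cross = 33.5·254.7500 = 8534.1250
edge 3: (19,21.5)→(17,27)  cross = 19·27 − 17·21.5 = 147.5000; (r_i+r_j)·cross = 36·147.5000 = 5310.0000
edge 4: (17,27)→(2,18)  cross = 17·18 − 2·27 = 252.0000; (r_i+r_j)·cross = 19·252.0000 = 4788.0000
edge 5: (2,18)→(0.5,13.5)  cross = 2·13.5 − 0.5·18 = 18.0000; (r_i+r_j)·cross = 2.5·18.0000 = 45.0000
Σcross = 591.7500 → A = |Σcross|/2 = 295.8750 mm²
Σ(r_i+r_j)·cross = 17810.8750 → first moment M = |Σ|/6 = 2968.4792
R_c = M/A = 2968.4792/295.8750 = 10.0329 mm
θ = 116° = 2.024582 rad
V = θ·R_c·A = 2.024582·10.0329·295.8750 = 6009.929 mm³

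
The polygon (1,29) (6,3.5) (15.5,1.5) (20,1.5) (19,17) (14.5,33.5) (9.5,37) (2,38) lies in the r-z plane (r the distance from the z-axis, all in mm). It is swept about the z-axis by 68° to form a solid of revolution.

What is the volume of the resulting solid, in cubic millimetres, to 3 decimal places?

Profile (r,z), 8 vertices: (1,29) (6,3.5) (15.5,1.5) (20,1.5) (19,17) (14.5,33.5) (9.5,37) (2,38)
edge 0: (1,29)→(6,3.5)  cross = 1·3.5 − 6·29 = -170.5000; (r_i+r_j)·cross = 7·-170.5000 = -1193.5000
edge 1: (6,3.5)→(15.5,1.5)  cross = 6·1.5 − 15.5·3.5 = -45.2500; (r_i+r_j)·cross = 21.5·-45.2500 = -972.8750
edge 2: (15.5,1.5)→(20,1.5)  cross = 15.5·1.5 − 20·1.5 = -6.7500; (r_i+r_j)·cross = 35.5·-6.7500 = -239.6250
edge 3: (20,1.5)→(19,17)  cross = 20·17 − 19·1.5 = 311.5000; (r_i+r_j)·cross = 39·311.5000 = 12148.5000
edge 4: (19,17)→(14.5,33.5)  cross = 19·33.5 − 14.5·17 = 390.0000; (r_i+r_j)·cross = 33.5·390.0000 = 13065.0000
edge 5: (14.5,33.5)→(9.5,37)  cross = 14.5·37 − 9.5·33.5 = 218.2500; (r_i+r_j)·cross = 24·218.2500 = 5238.0000
edge 6: (9.5,37)→(2,38)  cross = 9.5·38 − 2·37 = 287.0000; (r_i+r_j)·cross = 11.5·287.0000 = 3300.5000
edge 7: (2,38)→(1,29)  cross = 2·29 − 1·38 = 20.0000; (r_i+r_j)·cross = 3·20.0000 = 60.0000
Σcross = 1004.2500 → A = |Σcross|/2 = 502.1250 mm²
Σ(r_i+r_j)·cross = 31406.0000 → first moment M = |Σ|/6 = 5234.3333
R_c = M/A = 5234.3333/502.1250 = 10.4244 mm
θ = 68° = 1.186824 rad
V = θ·R_c·A = 1.186824·10.4244·502.1250 = 6212.232 mm³

Volume = 6212.232 mm³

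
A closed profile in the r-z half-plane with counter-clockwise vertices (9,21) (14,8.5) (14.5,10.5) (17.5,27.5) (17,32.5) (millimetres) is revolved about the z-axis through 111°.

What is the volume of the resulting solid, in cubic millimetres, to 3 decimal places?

Profile (r,z), 5 vertices: (9,21) (14,8.5) (14.5,10.5) (17.5,27.5) (17,32.5)
edge 0: (9,21)→(14,8.5)  cross = 9·8.5 − 14·21 = -217.5000; (r_i+r_j)·cross = 23·-217.5000 = -5002.5000
edge 1: (14,8.5)→(14.5,10.5)  cross = 14·10.5 − 14.5·8.5 = 23.7500; (r_i+r_j)·cross = 28.5·23.7500 = 676.8750
edge 2: (14.5,10.5)→(17.5,27.5)  cross = 14.5·27.5 − 17.5·10.5 = 215.0000; (r_i+r_j)·cross = 32·215.0000 = 6880.0000
edge 3: (17.5,27.5)→(17,32.5)  cross = 17.5·32.5 − 17·27.5 = 101.2500; (r_i+r_j)·cross = 34.5·101.2500 = 3493.1250
edge 4: (17,32.5)→(9,21)  cross = 17·21 − 9·32.5 = 64.5000; (r_i+r_j)·cross = 26·64.5000 = 1677.0000
Σcross = 187.0000 → A = |Σcross|/2 = 93.5000 mm²
Σ(r_i+r_j)·cross = 7724.5000 → first moment M = |Σ|/6 = 1287.4167
R_c = M/A = 1287.4167/93.5000 = 13.7692 mm
θ = 111° = 1.937315 rad
V = θ·R_c·A = 1.937315·13.7692·93.5000 = 2494.132 mm³

Volume = 2494.132 mm³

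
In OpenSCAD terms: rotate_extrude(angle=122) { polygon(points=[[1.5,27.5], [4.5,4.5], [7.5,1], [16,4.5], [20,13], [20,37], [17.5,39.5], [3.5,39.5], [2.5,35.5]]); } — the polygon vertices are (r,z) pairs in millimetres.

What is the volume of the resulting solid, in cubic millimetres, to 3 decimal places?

Volume = 14189.622 mm³

Profile (r,z), 9 vertices: (1.5,27.5) (4.5,4.5) (7.5,1) (16,4.5) (20,13) (20,37) (17.5,39.5) (3.5,39.5) (2.5,35.5)
edge 0: (1.5,27.5)→(4.5,4.5)  cross = 1.5·4.5 − 4.5·27.5 = -117.0000; (r_i+r_j)·cross = 6·-117.0000 = -702.0000
edge 1: (4.5,4.5)→(7.5,1)  cross = 4.5·1 − 7.5·4.5 = -29.2500; (r_i+r_j)·cross = 12·-29.2500 = -351.0000
edge 2: (7.5,1)→(16,4.5)  cross = 7.5·4.5 − 16·1 = 17.7500; (r_i+r_j)·cross = 23.5·17.7500 = 417.1250
edge 3: (16,4.5)→(20,13)  cross = 16·13 − 20·4.5 = 118.0000; (r_i+r_j)·cross = 36·118.0000 = 4248.0000
edge 4: (20,13)→(20,37)  cross = 20·37 − 20·13 = 480.0000; (r_i+r_j)·cross = 40·480.0000 = 19200.0000
edge 5: (20,37)→(17.5,39.5)  cross = 20·39.5 − 17.5·37 = 142.5000; (r_i+r_j)·cross = 37.5·142.5000 = 5343.7500
edge 6: (17.5,39.5)→(3.5,39.5)  cross = 17.5·39.5 − 3.5·39.5 = 553.0000; (r_i+r_j)·cross = 21·553.0000 = 11613.0000
edge 7: (3.5,39.5)→(2.5,35.5)  cross = 3.5·35.5 − 2.5·39.5 = 25.5000; (r_i+r_j)·cross = 6·25.5000 = 153.0000
edge 8: (2.5,35.5)→(1.5,27.5)  cross = 2.5·27.5 − 1.5·35.5 = 15.5000; (r_i+r_j)·cross = 4·15.5000 = 62.0000
Σcross = 1206.0000 → A = |Σcross|/2 = 603.0000 mm²
Σ(r_i+r_j)·cross = 39983.8750 → first moment M = |Σ|/6 = 6663.9792
R_c = M/A = 6663.9792/603.0000 = 11.0514 mm
θ = 122° = 2.129302 rad
V = θ·R_c·A = 2.129302·11.0514·603.0000 = 14189.622 mm³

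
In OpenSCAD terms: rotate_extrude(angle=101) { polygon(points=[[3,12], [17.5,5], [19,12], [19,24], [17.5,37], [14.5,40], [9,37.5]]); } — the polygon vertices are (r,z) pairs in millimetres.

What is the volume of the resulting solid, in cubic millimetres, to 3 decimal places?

Profile (r,z), 7 vertices: (3,12) (17.5,5) (19,12) (19,24) (17.5,37) (14.5,40) (9,37.5)
edge 0: (3,12)→(17.5,5)  cross = 3·5 − 17.5·12 = -195.0000; (r_i+r_j)·cross = 20.5·-195.0000 = -3997.5000
edge 1: (17.5,5)→(19,12)  cross = 17.5·12 − 19·5 = 115.0000; (r_i+r_j)·cross = 36.5·115.0000 = 4197.5000
edge 2: (19,12)→(19,24)  cross = 19·24 − 19·12 = 228.0000; (r_i+r_j)·cross = 38·228.0000 = 8664.0000
edge 3: (19,24)→(17.5,37)  cross = 19·37 − 17.5·24 = 283.0000; (r_i+r_j)·cross = 36.5·283.0000 = 10329.5000
edge 4: (17.5,37)→(14.5,40)  cross = 17.5·40 − 14.5·37 = 163.5000; (r_i+r_j)·cross = 32·163.5000 = 5232.0000
edge 5: (14.5,40)→(9,37.5)  cross = 14.5·37.5 − 9·40 = 183.7500; (r_i+r_j)·cross = 23.5·183.7500 = 4318.1250
edge 6: (9,37.5)→(3,12)  cross = 9·12 − 3·37.5 = -4.5000; (r_i+r_j)·cross = 12·-4.5000 = -54.0000
Σcross = 773.7500 → A = |Σcross|/2 = 386.8750 mm²
Σ(r_i+r_j)·cross = 28689.6250 → first moment M = |Σ|/6 = 4781.6042
R_c = M/A = 4781.6042/386.8750 = 12.3596 mm
θ = 101° = 1.762783 rad
V = θ·R_c·A = 1.762783·12.3596·386.8750 = 8428.928 mm³

Volume = 8428.928 mm³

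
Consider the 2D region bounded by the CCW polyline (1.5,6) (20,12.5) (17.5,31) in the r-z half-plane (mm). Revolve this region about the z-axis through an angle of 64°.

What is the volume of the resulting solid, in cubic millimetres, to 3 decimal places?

Profile (r,z), 3 vertices: (1.5,6) (20,12.5) (17.5,31)
edge 0: (1.5,6)→(20,12.5)  cross = 1.5·12.5 − 20·6 = -101.2500; (r_i+r_j)·cross = 21.5·-101.2500 = -2176.8750
edge 1: (20,12.5)→(17.5,31)  cross = 20·31 − 17.5·12.5 = 401.2500; (r_i+r_j)·cross = 37.5·401.2500 = 15046.8750
edge 2: (17.5,31)→(1.5,6)  cross = 17.5·6 − 1.5·31 = 58.5000; (r_i+r_j)·cross = 19·58.5000 = 1111.5000
Σcross = 358.5000 → A = |Σcross|/2 = 179.2500 mm²
Σ(r_i+r_j)·cross = 13981.5000 → first moment M = |Σ|/6 = 2330.2500
R_c = M/A = 2330.2500/179.2500 = 13.0000 mm
θ = 64° = 1.117011 rad
V = θ·R_c·A = 1.117011·13.0000·179.2500 = 2602.914 mm³

Volume = 2602.914 mm³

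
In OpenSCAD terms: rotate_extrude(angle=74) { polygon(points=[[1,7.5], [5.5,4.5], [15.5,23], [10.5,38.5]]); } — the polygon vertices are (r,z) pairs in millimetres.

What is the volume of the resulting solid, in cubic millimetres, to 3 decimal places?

Profile (r,z), 4 vertices: (1,7.5) (5.5,4.5) (15.5,23) (10.5,38.5)
edge 0: (1,7.5)→(5.5,4.5)  cross = 1·4.5 − 5.5·7.5 = -36.7500; (r_i+r_j)·cross = 6.5·-36.7500 = -238.8750
edge 1: (5.5,4.5)→(15.5,23)  cross = 5.5·23 − 15.5·4.5 = 56.7500; (r_i+r_j)·cross = 21·56.7500 = 1191.7500
edge 2: (15.5,23)→(10.5,38.5)  cross = 15.5·38.5 − 10.5·23 = 355.2500; (r_i+r_j)·cross = 26·355.2500 = 9236.5000
edge 3: (10.5,38.5)→(1,7.5)  cross = 10.5·7.5 − 1·38.5 = 40.2500; (r_i+r_j)·cross = 11.5·40.2500 = 462.8750
Σcross = 415.5000 → A = |Σcross|/2 = 207.7500 mm²
Σ(r_i+r_j)·cross = 10652.2500 → first moment M = |Σ|/6 = 1775.3750
R_c = M/A = 1775.3750/207.7500 = 8.5457 mm
θ = 74° = 1.291544 rad
V = θ·R_c·A = 1.291544·8.5457·207.7500 = 2292.974 mm³

Volume = 2292.974 mm³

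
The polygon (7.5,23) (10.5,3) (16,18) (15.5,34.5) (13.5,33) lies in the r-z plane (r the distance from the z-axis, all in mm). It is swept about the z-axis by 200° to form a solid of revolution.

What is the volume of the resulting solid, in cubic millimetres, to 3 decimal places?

Volume = 6424.993 mm³

Profile (r,z), 5 vertices: (7.5,23) (10.5,3) (16,18) (15.5,34.5) (13.5,33)
edge 0: (7.5,23)→(10.5,3)  cross = 7.5·3 − 10.5·23 = -219.0000; (r_i+r_j)·cross = 18·-219.0000 = -3942.0000
edge 1: (10.5,3)→(16,18)  cross = 10.5·18 − 16·3 = 141.0000; (r_i+r_j)·cross = 26.5·141.0000 = 3736.5000
edge 2: (16,18)→(15.5,34.5)  cross = 16·34.5 − 15.5·18 = 273.0000; (r_i+r_j)·cross = 31.5·273.0000 = 8599.5000
edge 3: (15.5,34.5)→(13.5,33)  cross = 15.5·33 − 13.5·34.5 = 45.7500; (r_i+r_j)·cross = 29·45.7500 = 1326.7500
edge 4: (13.5,33)→(7.5,23)  cross = 13.5·23 − 7.5·33 = 63.0000; (r_i+r_j)·cross = 21·63.0000 = 1323.0000
Σcross = 303.7500 → A = |Σcross|/2 = 151.8750 mm²
Σ(r_i+r_j)·cross = 11043.7500 → first moment M = |Σ|/6 = 1840.6250
R_c = M/A = 1840.6250/151.8750 = 12.1193 mm
θ = 200° = 3.490659 rad
V = θ·R_c·A = 3.490659·12.1193·151.8750 = 6424.993 mm³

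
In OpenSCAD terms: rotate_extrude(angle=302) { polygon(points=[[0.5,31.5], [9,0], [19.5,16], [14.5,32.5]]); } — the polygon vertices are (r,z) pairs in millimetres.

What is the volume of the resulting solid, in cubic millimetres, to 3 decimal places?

Profile (r,z), 4 vertices: (0.5,31.5) (9,0) (19.5,16) (14.5,32.5)
edge 0: (0.5,31.5)→(9,0)  cross = 0.5·0 − 9·31.5 = -283.5000; (r_i+r_j)·cross = 9.5·-283.5000 = -2693.2500
edge 1: (9,0)→(19.5,16)  cross = 9·16 − 19.5·0 = 144.0000; (r_i+r_j)·cross = 28.5·144.0000 = 4104.0000
edge 2: (19.5,16)→(14.5,32.5)  cross = 19.5·32.5 − 14.5·16 = 401.7500; (r_i+r_j)·cross = 34·401.7500 = 13659.5000
edge 3: (14.5,32.5)→(0.5,31.5)  cross = 14.5·31.5 − 0.5·32.5 = 440.5000; (r_i+r_j)·cross = 15·440.5000 = 6607.5000
Σcross = 702.7500 → A = |Σcross|/2 = 351.3750 mm²
Σ(r_i+r_j)·cross = 21677.7500 → first moment M = |Σ|/6 = 3612.9583
R_c = M/A = 3612.9583/351.3750 = 10.2823 mm
θ = 302° = 5.270894 rad
V = θ·R_c·A = 5.270894·10.2823·351.3750 = 19043.522 mm³

Volume = 19043.522 mm³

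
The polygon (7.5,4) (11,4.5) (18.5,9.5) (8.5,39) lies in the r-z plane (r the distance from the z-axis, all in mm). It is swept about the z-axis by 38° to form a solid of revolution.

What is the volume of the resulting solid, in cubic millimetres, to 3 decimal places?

Volume = 1503.476 mm³

Profile (r,z), 4 vertices: (7.5,4) (11,4.5) (18.5,9.5) (8.5,39)
edge 0: (7.5,4)→(11,4.5)  cross = 7.5·4.5 − 11·4 = -10.2500; (r_i+r_j)·cross = 18.5·-10.2500 = -189.6250
edge 1: (11,4.5)→(18.5,9.5)  cross = 11·9.5 − 18.5·4.5 = 21.2500; (r_i+r_j)·cross = 29.5·21.2500 = 626.8750
edge 2: (18.5,9.5)→(8.5,39)  cross = 18.5·39 − 8.5·9.5 = 640.7500; (r_i+r_j)·cross = 27·640.7500 = 17300.2500
edge 3: (8.5,39)→(7.5,4)  cross = 8.5·4 − 7.5·39 = -258.5000; (r_i+r_j)·cross = 16·-258.5000 = -4136.0000
Σcross = 393.2500 → A = |Σcross|/2 = 196.6250 mm²
Σ(r_i+r_j)·cross = 13601.5000 → first moment M = |Σ|/6 = 2266.9167
R_c = M/A = 2266.9167/196.6250 = 11.5291 mm
θ = 38° = 0.663225 rad
V = θ·R_c·A = 0.663225·11.5291·196.6250 = 1503.476 mm³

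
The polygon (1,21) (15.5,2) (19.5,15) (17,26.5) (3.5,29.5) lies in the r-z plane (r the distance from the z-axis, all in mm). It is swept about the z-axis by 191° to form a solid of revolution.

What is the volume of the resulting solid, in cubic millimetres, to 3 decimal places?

Profile (r,z), 5 vertices: (1,21) (15.5,2) (19.5,15) (17,26.5) (3.5,29.5)
edge 0: (1,21)→(15.5,2)  cross = 1·2 − 15.5·21 = -323.5000; (r_i+r_j)·cross = 16.5·-323.5000 = -5337.7500
edge 1: (15.5,2)→(19.5,15)  cross = 15.5·15 − 19.5·2 = 193.5000; (r_i+r_j)·cross = 35·193.5000 = 6772.5000
edge 2: (19.5,15)→(17,26.5)  cross = 19.5·26.5 − 17·15 = 261.7500; (r_i+r_j)·cross = 36.5·261.7500 = 9553.8750
edge 3: (17,26.5)→(3.5,29.5)  cross = 17·29.5 − 3.5·26.5 = 408.7500; (r_i+r_j)·cross = 20.5·408.7500 = 8379.3750
edge 4: (3.5,29.5)→(1,21)  cross = 3.5·21 − 1·29.5 = 44.0000; (r_i+r_j)·cross = 4.5·44.0000 = 198.0000
Σcross = 584.5000 → A = |Σcross|/2 = 292.2500 mm²
Σ(r_i+r_j)·cross = 19566.0000 → first moment M = |Σ|/6 = 3261.0000
R_c = M/A = 3261.0000/292.2500 = 11.1583 mm
θ = 191° = 3.333579 rad
V = θ·R_c·A = 3.333579·11.1583·292.2500 = 10870.801 mm³

Volume = 10870.801 mm³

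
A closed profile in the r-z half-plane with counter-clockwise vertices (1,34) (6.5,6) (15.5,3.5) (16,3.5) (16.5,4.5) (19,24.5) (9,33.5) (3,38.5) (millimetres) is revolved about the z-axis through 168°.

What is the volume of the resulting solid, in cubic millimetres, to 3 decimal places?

Profile (r,z), 8 vertices: (1,34) (6.5,6) (15.5,3.5) (16,3.5) (16.5,4.5) (19,24.5) (9,33.5) (3,38.5)
edge 0: (1,34)→(6.5,6)  cross = 1·6 − 6.5·34 = -215.0000; (r_i+r_j)·cross = 7.5·-215.0000 = -1612.5000
edge 1: (6.5,6)→(15.5,3.5)  cross = 6.5·3.5 − 15.5·6 = -70.2500; (r_i+r_j)·cross = 22·-70.2500 = -1545.5000
edge 2: (15.5,3.5)→(16,3.5)  cross = 15.5·3.5 − 16·3.5 = -1.7500; (r_i+r_j)·cross = 31.5·-1.7500 = -55.1250
edge 3: (16,3.5)→(16.5,4.5)  cross = 16·4.5 − 16.5·3.5 = 14.2500; (r_i+r_j)·cross = 32.5·14.2500 = 463.1250
edge 4: (16.5,4.5)→(19,24.5)  cross = 16.5·24.5 − 19·4.5 = 318.7500; (r_i+r_j)·cross = 35.5·318.7500 = 11315.6250
edge 5: (19,24.5)→(9,33.5)  cross = 19·33.5 − 9·24.5 = 416.0000; (r_i+r_j)·cross = 28·416.0000 = 11648.0000
edge 6: (9,33.5)→(3,38.5)  cross = 9·38.5 − 3·33.5 = 246.0000; (r_i+r_j)·cross = 12·246.0000 = 2952.0000
edge 7: (3,38.5)→(1,34)  cross = 3·34 − 1·38.5 = 63.5000; (r_i+r_j)·cross = 4·63.5000 = 254.0000
Σcross = 771.5000 → A = |Σcross|/2 = 385.7500 mm²
Σ(r_i+r_j)·cross = 23419.6250 → first moment M = |Σ|/6 = 3903.2708
R_c = M/A = 3903.2708/385.7500 = 10.1187 mm
θ = 168° = 2.932153 rad
V = θ·R_c·A = 2.932153·10.1187·385.7500 = 11444.988 mm³

Volume = 11444.988 mm³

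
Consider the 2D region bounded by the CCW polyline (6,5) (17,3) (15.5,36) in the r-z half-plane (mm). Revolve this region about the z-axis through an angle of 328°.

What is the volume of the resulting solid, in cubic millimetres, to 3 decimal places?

Profile (r,z), 3 vertices: (6,5) (17,3) (15.5,36)
edge 0: (6,5)→(17,3)  cross = 6·3 − 17·5 = -67.0000; (r_i+r_j)·cross = 23·-67.0000 = -1541.0000
edge 1: (17,3)→(15.5,36)  cross = 17·36 − 15.5·3 = 565.5000; (r_i+r_j)·cross = 32.5·565.5000 = 18378.7500
edge 2: (15.5,36)→(6,5)  cross = 15.5·5 − 6·36 = -138.5000; (r_i+r_j)·cross = 21.5·-138.5000 = -2977.7500
Σcross = 360.0000 → A = |Σcross|/2 = 180.0000 mm²
Σ(r_i+r_j)·cross = 13860.0000 → first moment M = |Σ|/6 = 2310.0000
R_c = M/A = 2310.0000/180.0000 = 12.8333 mm
θ = 328° = 5.724680 rad
V = θ·R_c·A = 5.724680·12.8333·180.0000 = 13224.011 mm³

Volume = 13224.011 mm³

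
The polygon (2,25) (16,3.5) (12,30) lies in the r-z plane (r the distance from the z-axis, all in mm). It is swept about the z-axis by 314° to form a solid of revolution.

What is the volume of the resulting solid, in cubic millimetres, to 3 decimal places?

Volume = 7809.476 mm³

Profile (r,z), 3 vertices: (2,25) (16,3.5) (12,30)
edge 0: (2,25)→(16,3.5)  cross = 2·3.5 − 16·25 = -393.0000; (r_i+r_j)·cross = 18·-393.0000 = -7074.0000
edge 1: (16,3.5)→(12,30)  cross = 16·30 − 12·3.5 = 438.0000; (r_i+r_j)·cross = 28·438.0000 = 12264.0000
edge 2: (12,30)→(2,25)  cross = 12·25 − 2·30 = 240.0000; (r_i+r_j)·cross = 14·240.0000 = 3360.0000
Σcross = 285.0000 → A = |Σcross|/2 = 142.5000 mm²
Σ(r_i+r_j)·cross = 8550.0000 → first moment M = |Σ|/6 = 1425.0000
R_c = M/A = 1425.0000/142.5000 = 10.0000 mm
θ = 314° = 5.480334 rad
V = θ·R_c·A = 5.480334·10.0000·142.5000 = 7809.476 mm³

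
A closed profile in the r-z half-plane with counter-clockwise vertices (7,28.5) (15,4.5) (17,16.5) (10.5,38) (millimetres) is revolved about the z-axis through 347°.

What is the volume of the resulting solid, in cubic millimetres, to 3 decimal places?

Profile (r,z), 4 vertices: (7,28.5) (15,4.5) (17,16.5) (10.5,38)
edge 0: (7,28.5)→(15,4.5)  cross = 7·4.5 − 15·28.5 = -396.0000; (r_i+r_j)·cross = 22·-396.0000 = -8712.0000
edge 1: (15,4.5)→(17,16.5)  cross = 15·16.5 − 17·4.5 = 171.0000; (r_i+r_j)·cross = 32·171.0000 = 5472.0000
edge 2: (17,16.5)→(10.5,38)  cross = 17·38 − 10.5·16.5 = 472.7500; (r_i+r_j)·cross = 27.5·472.7500 = 13000.6250
edge 3: (10.5,38)→(7,28.5)  cross = 10.5·28.5 − 7·38 = 33.2500; (r_i+r_j)·cross = 17.5·33.2500 = 581.8750
Σcross = 281.0000 → A = |Σcross|/2 = 140.5000 mm²
Σ(r_i+r_j)·cross = 10342.5000 → first moment M = |Σ|/6 = 1723.7500
R_c = M/A = 1723.7500/140.5000 = 12.2687 mm
θ = 347° = 6.056293 rad
V = θ·R_c·A = 6.056293·12.2687·140.5000 = 10439.534 mm³

Volume = 10439.534 mm³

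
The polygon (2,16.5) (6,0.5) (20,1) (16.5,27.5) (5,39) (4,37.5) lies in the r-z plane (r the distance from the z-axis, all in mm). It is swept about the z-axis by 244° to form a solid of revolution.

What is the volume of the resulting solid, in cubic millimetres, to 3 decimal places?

Volume = 21075.296 mm³

Profile (r,z), 6 vertices: (2,16.5) (6,0.5) (20,1) (16.5,27.5) (5,39) (4,37.5)
edge 0: (2,16.5)→(6,0.5)  cross = 2·0.5 − 6·16.5 = -98.0000; (r_i+r_j)·cross = 8·-98.0000 = -784.0000
edge 1: (6,0.5)→(20,1)  cross = 6·1 − 20·0.5 = -4.0000; (r_i+r_j)·cross = 26·-4.0000 = -104.0000
edge 2: (20,1)→(16.5,27.5)  cross = 20·27.5 − 16.5·1 = 533.5000; (r_i+r_j)·cross = 36.5·533.5000 = 19472.7500
edge 3: (16.5,27.5)→(5,39)  cross = 16.5·39 − 5·27.5 = 506.0000; (r_i+r_j)·cross = 21.5·506.0000 = 10879.0000
edge 4: (5,39)→(4,37.5)  cross = 5·37.5 − 4·39 = 31.5000; (r_i+r_j)·cross = 9·31.5000 = 283.5000
edge 5: (4,37.5)→(2,16.5)  cross = 4·16.5 − 2·37.5 = -9.0000; (r_i+r_j)·cross = 6·-9.0000 = -54.0000
Σcross = 960.0000 → A = |Σcross|/2 = 480.0000 mm²
Σ(r_i+r_j)·cross = 29693.2500 → first moment M = |Σ|/6 = 4948.8750
R_c = M/A = 4948.8750/480.0000 = 10.3102 mm
θ = 244° = 4.258603 rad
V = θ·R_c·A = 4.258603·10.3102·480.0000 = 21075.296 mm³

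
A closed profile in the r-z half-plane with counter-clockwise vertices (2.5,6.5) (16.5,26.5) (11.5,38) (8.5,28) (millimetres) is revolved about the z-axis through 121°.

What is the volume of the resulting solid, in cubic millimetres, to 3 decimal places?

Profile (r,z), 4 vertices: (2.5,6.5) (16.5,26.5) (11.5,38) (8.5,28)
edge 0: (2.5,6.5)→(16.5,26.5)  cross = 2.5·26.5 − 16.5·6.5 = -41.0000; (r_i+r_j)·cross = 19·-41.0000 = -779.0000
edge 1: (16.5,26.5)→(11.5,38)  cross = 16.5·38 − 11.5·26.5 = 322.2500; (r_i+r_j)·cross = 28·322.2500 = 9023.0000
edge 2: (11.5,38)→(8.5,28)  cross = 11.5·28 − 8.5·38 = -1.0000; (r_i+r_j)·cross = 20·-1.0000 = -20.0000
edge 3: (8.5,28)→(2.5,6.5)  cross = 8.5·6.5 − 2.5·28 = -14.7500; (r_i+r_j)·cross = 11·-14.7500 = -162.2500
Σcross = 265.5000 → A = |Σcross|/2 = 132.7500 mm²
Σ(r_i+r_j)·cross = 8061.7500 → first moment M = |Σ|/6 = 1343.6250
R_c = M/A = 1343.6250/132.7500 = 10.1215 mm
θ = 121° = 2.111848 rad
V = θ·R_c·A = 2.111848·10.1215·132.7500 = 2837.532 mm³

Volume = 2837.532 mm³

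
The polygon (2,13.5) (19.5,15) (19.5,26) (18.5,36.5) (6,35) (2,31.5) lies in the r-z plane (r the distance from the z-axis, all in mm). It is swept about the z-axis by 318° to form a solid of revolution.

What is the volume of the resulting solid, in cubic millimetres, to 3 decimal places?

Volume = 21669.046 mm³

Profile (r,z), 6 vertices: (2,13.5) (19.5,15) (19.5,26) (18.5,36.5) (6,35) (2,31.5)
edge 0: (2,13.5)→(19.5,15)  cross = 2·15 − 19.5·13.5 = -233.2500; (r_i+r_j)·cross = 21.5·-233.2500 = -5014.8750
edge 1: (19.5,15)→(19.5,26)  cross = 19.5·26 − 19.5·15 = 214.5000; (r_i+r_j)·cross = 39·214.5000 = 8365.5000
edge 2: (19.5,26)→(18.5,36.5)  cross = 19.5·36.5 − 18.5·26 = 230.7500; (r_i+r_j)·cross = 38·230.7500 = 8768.5000
edge 3: (18.5,36.5)→(6,35)  cross = 18.5·35 − 6·36.5 = 428.5000; (r_i+r_j)·cross = 24.5·428.5000 = 10498.2500
edge 4: (6,35)→(2,31.5)  cross = 6·31.5 − 2·35 = 119.0000; (r_i+r_j)·cross = 8·119.0000 = 952.0000
edge 5: (2,31.5)→(2,13.5)  cross = 2·13.5 − 2·31.5 = -36.0000; (r_i+r_j)·cross = 4·-36.0000 = -144.0000
Σcross = 723.5000 → A = |Σcross|/2 = 361.7500 mm²
Σ(r_i+r_j)·cross = 23425.3750 → first moment M = |Σ|/6 = 3904.2292
R_c = M/A = 3904.2292/361.7500 = 10.7926 mm
θ = 318° = 5.550147 rad
V = θ·R_c·A = 5.550147·10.7926·361.7500 = 21669.046 mm³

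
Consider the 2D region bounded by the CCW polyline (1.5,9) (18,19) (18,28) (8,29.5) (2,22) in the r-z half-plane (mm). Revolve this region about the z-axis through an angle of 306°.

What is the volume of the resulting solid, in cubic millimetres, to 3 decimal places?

Profile (r,z), 5 vertices: (1.5,9) (18,19) (18,28) (8,29.5) (2,22)
edge 0: (1.5,9)→(18,19)  cross = 1.5·19 − 18·9 = -133.5000; (r_i+r_j)·cross = 19.5·-133.5000 = -2603.2500
edge 1: (18,19)→(18,28)  cross = 18·28 − 18·19 = 162.0000; (r_i+r_j)·cross = 36·162.0000 = 5832.0000
edge 2: (18,28)→(8,29.5)  cross = 18·29.5 − 8·28 = 307.0000; (r_i+r_j)·cross = 26·307.0000 = 7982.0000
edge 3: (8,29.5)→(2,22)  cross = 8·22 − 2·29.5 = 117.0000; (r_i+r_j)·cross = 10·117.0000 = 1170.0000
edge 4: (2,22)→(1.5,9)  cross = 2·9 − 1.5·22 = -15.0000; (r_i+r_j)·cross = 3.5·-15.0000 = -52.5000
Σcross = 437.5000 → A = |Σcross|/2 = 218.7500 mm²
Σ(r_i+r_j)·cross = 12328.2500 → first moment M = |Σ|/6 = 2054.7083
R_c = M/A = 2054.7083/218.7500 = 9.3930 mm
θ = 306° = 5.340708 rad
V = θ·R_c·A = 5.340708·9.3930·218.7500 = 10973.596 mm³

Volume = 10973.596 mm³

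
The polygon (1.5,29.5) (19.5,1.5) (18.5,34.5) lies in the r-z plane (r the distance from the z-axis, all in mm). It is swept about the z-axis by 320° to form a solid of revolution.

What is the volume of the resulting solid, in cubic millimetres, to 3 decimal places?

Volume = 20810.841 mm³

Profile (r,z), 3 vertices: (1.5,29.5) (19.5,1.5) (18.5,34.5)
edge 0: (1.5,29.5)→(19.5,1.5)  cross = 1.5·1.5 − 19.5·29.5 = -573.0000; (r_i+r_j)·cross = 21·-573.0000 = -12033.0000
edge 1: (19.5,1.5)→(18.5,34.5)  cross = 19.5·34.5 − 18.5·1.5 = 645.0000; (r_i+r_j)·cross = 38·645.0000 = 24510.0000
edge 2: (18.5,34.5)→(1.5,29.5)  cross = 18.5·29.5 − 1.5·34.5 = 494.0000; (r_i+r_j)·cross = 20·494.0000 = 9880.0000
Σcross = 566.0000 → A = |Σcross|/2 = 283.0000 mm²
Σ(r_i+r_j)·cross = 22357.0000 → first moment M = |Σ|/6 = 3726.1667
R_c = M/A = 3726.1667/283.0000 = 13.1667 mm
θ = 320° = 5.585054 rad
V = θ·R_c·A = 5.585054·13.1667·283.0000 = 20810.841 mm³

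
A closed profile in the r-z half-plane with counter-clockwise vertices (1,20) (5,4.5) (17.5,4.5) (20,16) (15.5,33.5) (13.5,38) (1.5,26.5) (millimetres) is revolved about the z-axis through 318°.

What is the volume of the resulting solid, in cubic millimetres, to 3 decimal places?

Profile (r,z), 7 vertices: (1,20) (5,4.5) (17.5,4.5) (20,16) (15.5,33.5) (13.5,38) (1.5,26.5)
edge 0: (1,20)→(5,4.5)  cross = 1·4.5 − 5·20 = -95.5000; (r_i+r_j)·cross = 6·-95.5000 = -573.0000
edge 1: (5,4.5)→(17.5,4.5)  cross = 5·4.5 − 17.5·4.5 = -56.2500; (r_i+r_j)·cross = 22.5·-56.2500 = -1265.6250
edge 2: (17.5,4.5)→(20,16)  cross = 17.5·16 − 20·4.5 = 190.0000; (r_i+r_j)·cross = 37.5·190.0000 = 7125.0000
edge 3: (20,16)→(15.5,33.5)  cross = 20·33.5 − 15.5·16 = 422.0000; (r_i+r_j)·cross = 35.5·422.0000 = 14981.0000
edge 4: (15.5,33.5)→(13.5,38)  cross = 15.5·38 − 13.5·33.5 = 136.7500; (r_i+r_j)·cross = 29·136.7500 = 3965.7500
edge 5: (13.5,38)→(1.5,26.5)  cross = 13.5·26.5 − 1.5·38 = 300.7500; (r_i+r_j)·cross = 15·300.7500 = 4511.2500
edge 6: (1.5,26.5)→(1,20)  cross = 1.5·20 − 1·26.5 = 3.5000; (r_i+r_j)·cross = 2.5·3.5000 = 8.7500
Σcross = 901.2500 → A = |Σcross|/2 = 450.6250 mm²
Σ(r_i+r_j)·cross = 28753.1250 → first moment M = |Σ|/6 = 4792.1875
R_c = M/A = 4792.1875/450.6250 = 10.6345 mm
θ = 318° = 5.550147 rad
V = θ·R_c·A = 5.550147·10.6345·450.6250 = 26597.345 mm³

Volume = 26597.345 mm³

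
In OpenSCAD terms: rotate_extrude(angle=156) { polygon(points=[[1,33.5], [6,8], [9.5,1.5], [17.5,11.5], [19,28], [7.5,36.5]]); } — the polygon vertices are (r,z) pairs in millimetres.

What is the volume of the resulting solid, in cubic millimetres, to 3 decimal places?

Volume = 11072.085 mm³

Profile (r,z), 6 vertices: (1,33.5) (6,8) (9.5,1.5) (17.5,11.5) (19,28) (7.5,36.5)
edge 0: (1,33.5)→(6,8)  cross = 1·8 − 6·33.5 = -193.0000; (r_i+r_j)·cross = 7·-193.0000 = -1351.0000
edge 1: (6,8)→(9.5,1.5)  cross = 6·1.5 − 9.5·8 = -67.0000; (r_i+r_j)·cross = 15.5·-67.0000 = -1038.5000
edge 2: (9.5,1.5)→(17.5,11.5)  cross = 9.5·11.5 − 17.5·1.5 = 83.0000; (r_i+r_j)·cross = 27·83.0000 = 2241.0000
edge 3: (17.5,11.5)→(19,28)  cross = 17.5·28 − 19·11.5 = 271.5000; (r_i+r_j)·cross = 36.5·271.5000 = 9909.7500
edge 4: (19,28)→(7.5,36.5)  cross = 19·36.5 − 7.5·28 = 483.5000; (r_i+r_j)·cross = 26.5·483.5000 = 12812.7500
edge 5: (7.5,36.5)→(1,33.5)  cross = 7.5·33.5 − 1·36.5 = 214.7500; (r_i+r_j)·cross = 8.5·214.7500 = 1825.3750
Σcross = 792.7500 → A = |Σcross|/2 = 396.3750 mm²
Σ(r_i+r_j)·cross = 24399.3750 → first moment M = |Σ|/6 = 4066.5625
R_c = M/A = 4066.5625/396.3750 = 10.2594 mm
θ = 156° = 2.722714 rad
V = θ·R_c·A = 2.722714·10.2594·396.3750 = 11072.085 mm³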